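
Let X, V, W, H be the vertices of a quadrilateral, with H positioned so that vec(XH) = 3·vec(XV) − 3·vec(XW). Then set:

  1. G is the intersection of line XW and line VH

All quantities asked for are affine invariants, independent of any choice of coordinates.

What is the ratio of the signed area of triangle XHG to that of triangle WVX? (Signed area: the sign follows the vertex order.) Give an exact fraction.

[XHG]:[WVX] = -9/2

Assign X = (0, 0), V = (1, 0), W = (0, 1), H = (3, -3) — the answer is frame-independent, so this choice is without loss of generality.
1. G is the intersection of line XW and line VH ⇒ G = (0, 3/2)
2·[XHG] = 9/2, 2·[WVX] = -1
[XHG]:[WVX] = 9/2:-1 = -9/2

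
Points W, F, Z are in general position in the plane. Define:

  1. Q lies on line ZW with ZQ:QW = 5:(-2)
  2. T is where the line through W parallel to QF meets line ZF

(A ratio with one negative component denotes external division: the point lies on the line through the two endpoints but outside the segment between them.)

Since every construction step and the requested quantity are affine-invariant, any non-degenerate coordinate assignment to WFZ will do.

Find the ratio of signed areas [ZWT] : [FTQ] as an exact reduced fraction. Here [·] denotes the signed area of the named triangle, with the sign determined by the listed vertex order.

Work in coordinates with W = (0, 0), F = (1, 0), Z = (0, 1).
1. Q lies on line ZW with ZQ:QW = 5:(-2) ⇒ Q = (0, -2/3)
2. T is where the line through W parallel to QF meets line ZF ⇒ T = (3/5, 2/5)
2·[ZWT] = 3/5, 2·[FTQ] = 2/3
[ZWT]:[FTQ] = 3/5:2/3 = 9/10

[ZWT]:[FTQ] = 9/10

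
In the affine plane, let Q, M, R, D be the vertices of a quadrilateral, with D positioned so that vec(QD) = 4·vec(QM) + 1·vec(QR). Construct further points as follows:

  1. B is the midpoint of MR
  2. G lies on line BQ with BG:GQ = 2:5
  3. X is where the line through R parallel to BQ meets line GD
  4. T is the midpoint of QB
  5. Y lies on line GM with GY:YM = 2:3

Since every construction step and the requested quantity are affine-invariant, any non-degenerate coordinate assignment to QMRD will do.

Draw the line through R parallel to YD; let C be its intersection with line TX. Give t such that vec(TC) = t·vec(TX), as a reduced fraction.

t = 383/71

Set Q = (0, 0), M = (1, 0), R = (0, 1), D = (4, 1); any affine frame gives the same invariant.
1. B is the midpoint of MR ⇒ B = (1/2, 1/2)
2. G lies on line BQ with BG:GQ = 2:5 ⇒ G = (5/14, 5/14)
3. X is where the line through R parallel to BQ meets line GD ⇒ X = (-6/7, 1/7)
4. T is the midpoint of QB ⇒ T = (1/4, 1/4)
5. Y lies on line GM with GY:YM = 2:3 ⇒ Y = (43/70, 3/14)
through R parallel to YD: direction (237/70, 11/14); meets TX at C = (-2844/497, -163/497)
C = T + t·(X−T) with t = 383/71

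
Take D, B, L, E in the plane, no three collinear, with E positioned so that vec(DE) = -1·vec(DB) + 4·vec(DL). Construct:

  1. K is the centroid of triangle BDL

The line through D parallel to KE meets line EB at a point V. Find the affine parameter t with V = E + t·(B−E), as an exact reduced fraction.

Set D = (0, 0), B = (1, 0), L = (0, 1), E = (-1, 4); any affine frame gives the same invariant.
1. K is the centroid of triangle BDL ⇒ K = (1/3, 1/3)
through D parallel to KE: direction (-4/3, 11/3); meets EB at V = (-8/3, 22/3)
V = E + t·(B−E) with t = -5/6

t = -5/6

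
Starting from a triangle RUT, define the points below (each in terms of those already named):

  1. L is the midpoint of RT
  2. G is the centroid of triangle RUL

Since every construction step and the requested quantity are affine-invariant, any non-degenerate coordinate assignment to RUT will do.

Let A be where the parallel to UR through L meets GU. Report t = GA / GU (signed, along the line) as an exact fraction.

Choose coordinates R = (0, 0), U = (1, 0), T = (0, 1).
1. L is the midpoint of RT ⇒ L = (0, 1/2)
2. G is the centroid of triangle RUL ⇒ G = (1/3, 1/6)
through L parallel to UR: direction (-1, 0); meets GU at A = (-1, 1/2)
A = G + t·(U−G) with t = -2

t = -2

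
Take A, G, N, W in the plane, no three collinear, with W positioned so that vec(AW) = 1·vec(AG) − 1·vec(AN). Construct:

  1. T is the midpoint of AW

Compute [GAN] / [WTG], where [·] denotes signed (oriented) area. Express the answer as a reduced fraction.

[GAN]:[WTG] = 2

Assign A = (0, 0), G = (1, 0), N = (0, 1), W = (1, -1) — the answer is frame-independent, so this choice is without loss of generality.
1. T is the midpoint of AW ⇒ T = (1/2, -1/2)
2·[GAN] = -1, 2·[WTG] = -1/2
[GAN]:[WTG] = -1:-1/2 = 2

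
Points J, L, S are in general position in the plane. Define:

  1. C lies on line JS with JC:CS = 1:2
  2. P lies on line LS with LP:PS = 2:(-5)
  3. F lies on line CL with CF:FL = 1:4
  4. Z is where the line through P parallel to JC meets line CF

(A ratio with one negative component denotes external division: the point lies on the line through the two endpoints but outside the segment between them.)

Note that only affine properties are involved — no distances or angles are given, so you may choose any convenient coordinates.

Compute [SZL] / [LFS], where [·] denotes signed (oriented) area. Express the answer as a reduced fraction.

[SZL]:[LFS] = 5/6

Set J = (0, 0), L = (1, 0), S = (0, 1); any affine frame gives the same invariant.
1. C lies on line JS with JC:CS = 1:2 ⇒ C = (0, 1/3)
2. P lies on line LS with LP:PS = 2:(-5) ⇒ P = (5/3, -2/3)
3. F lies on line CL with CF:FL = 1:4 ⇒ F = (1/5, 4/15)
4. Z is where the line through P parallel to JC meets line CF ⇒ Z = (5/3, -2/9)
2·[SZL] = -4/9, 2·[LFS] = -8/15
[SZL]:[LFS] = -4/9:-8/15 = 5/6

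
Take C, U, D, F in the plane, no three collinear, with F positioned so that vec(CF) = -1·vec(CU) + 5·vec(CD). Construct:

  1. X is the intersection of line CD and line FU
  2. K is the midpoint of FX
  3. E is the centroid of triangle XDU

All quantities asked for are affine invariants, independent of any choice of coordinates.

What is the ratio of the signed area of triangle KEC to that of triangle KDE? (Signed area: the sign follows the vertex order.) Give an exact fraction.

Assign C = (0, 0), U = (1, 0), D = (0, 1), F = (-1, 5) — the answer is frame-independent, so this choice is without loss of generality.
1. X is the intersection of line CD and line FU ⇒ X = (0, 5/2)
2. K is the midpoint of FX ⇒ K = (-1/2, 15/4)
3. E is the centroid of triangle XDU ⇒ E = (1/3, 7/6)
2·[KEC] = -11/6, 2·[KDE] = 1
[KEC]:[KDE] = -11/6:1 = -11/6

[KEC]:[KDE] = -11/6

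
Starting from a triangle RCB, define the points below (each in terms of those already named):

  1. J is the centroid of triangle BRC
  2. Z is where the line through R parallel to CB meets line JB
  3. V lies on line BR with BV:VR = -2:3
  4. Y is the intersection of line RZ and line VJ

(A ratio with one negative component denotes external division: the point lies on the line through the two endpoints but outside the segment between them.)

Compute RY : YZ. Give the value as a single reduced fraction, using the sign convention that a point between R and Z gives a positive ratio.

Assign R = (0, 0), C = (1, 0), B = (0, 1) — the answer is frame-independent, so this choice is without loss of generality.
1. J is the centroid of triangle BRC ⇒ J = (1/3, 1/3)
2. Z is where the line through R parallel to CB meets line JB ⇒ Z = (1, -1)
3. V lies on line BR with BV:VR = -2:3 ⇒ V = (0, 3)
4. Y is the intersection of line RZ and line VJ ⇒ Y = (3/7, -3/7)
Y = R + t·(Z−R) with t = 3/7, so RY:YZ = t:(1−t) = 3/7:4/7

RY:YZ = 3/4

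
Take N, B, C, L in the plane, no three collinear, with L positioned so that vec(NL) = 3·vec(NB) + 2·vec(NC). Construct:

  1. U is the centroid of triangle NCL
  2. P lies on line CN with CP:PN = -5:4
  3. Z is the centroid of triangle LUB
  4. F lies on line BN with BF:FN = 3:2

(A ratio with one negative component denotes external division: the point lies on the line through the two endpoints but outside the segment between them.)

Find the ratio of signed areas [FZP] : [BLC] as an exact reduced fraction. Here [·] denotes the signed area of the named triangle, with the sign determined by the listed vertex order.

Work in coordinates with N = (0, 0), B = (1, 0), C = (0, 1), L = (3, 2).
1. U is the centroid of triangle NCL ⇒ U = (1, 1)
2. P lies on line CN with CP:PN = -5:4 ⇒ P = (0, -4)
3. Z is the centroid of triangle LUB ⇒ Z = (5/3, 1)
4. F lies on line BN with BF:FN = 3:2 ⇒ F = (2/5, 0)
2·[FZP] = -14/3, 2·[BLC] = 4
[FZP]:[BLC] = -14/3:4 = -7/6

[FZP]:[BLC] = -7/6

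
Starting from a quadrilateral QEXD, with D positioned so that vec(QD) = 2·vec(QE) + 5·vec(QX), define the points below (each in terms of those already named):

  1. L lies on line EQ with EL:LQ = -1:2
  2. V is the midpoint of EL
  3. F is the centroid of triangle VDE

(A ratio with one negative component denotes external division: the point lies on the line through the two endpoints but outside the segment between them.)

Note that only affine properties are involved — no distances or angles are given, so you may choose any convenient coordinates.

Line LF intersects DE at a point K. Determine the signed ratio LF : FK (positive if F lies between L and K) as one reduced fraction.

LF:FK = 5

Assign Q = (0, 0), E = (1, 0), X = (0, 1), D = (2, 5) — the answer is frame-independent, so this choice is without loss of generality.
1. L lies on line EQ with EL:LQ = -1:2 ⇒ L = (2, 0)
2. V is the midpoint of EL ⇒ V = (3/2, 0)
3. F is the centroid of triangle VDE ⇒ F = (3/2, 5/3)
line LF meets DE at K = (7/5, 2)
F = L + t·(K−L) with t = 5/6, so LF:FK = 5/6:1/6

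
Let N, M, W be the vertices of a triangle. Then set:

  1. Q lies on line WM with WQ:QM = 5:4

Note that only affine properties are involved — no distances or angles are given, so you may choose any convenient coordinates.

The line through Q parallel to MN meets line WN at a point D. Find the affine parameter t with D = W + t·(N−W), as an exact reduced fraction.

Choose coordinates N = (0, 0), M = (1, 0), W = (0, 1).
1. Q lies on line WM with WQ:QM = 5:4 ⇒ Q = (5/9, 4/9)
through Q parallel to MN: direction (-1, 0); meets WN at D = (0, 4/9)
D = W + t·(N−W) with t = 5/9

t = 5/9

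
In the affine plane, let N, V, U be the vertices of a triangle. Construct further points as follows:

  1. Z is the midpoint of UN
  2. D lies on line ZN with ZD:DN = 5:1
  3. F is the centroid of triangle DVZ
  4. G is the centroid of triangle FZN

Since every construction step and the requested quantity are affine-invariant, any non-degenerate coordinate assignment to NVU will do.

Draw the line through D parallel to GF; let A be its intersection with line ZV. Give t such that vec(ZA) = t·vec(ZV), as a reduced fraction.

Work in coordinates with N = (0, 0), V = (1, 0), U = (0, 1).
1. Z is the midpoint of UN ⇒ Z = (0, 1/2)
2. D lies on line ZN with ZD:DN = 5:1 ⇒ D = (0, 1/12)
3. F is the centroid of triangle DVZ ⇒ F = (1/3, 7/36)
4. G is the centroid of triangle FZN ⇒ G = (1/9, 25/108)
through D parallel to GF: direction (2/9, -1/27); meets ZV at A = (5/4, -1/8)
A = Z + t·(V−Z) with t = 5/4

t = 5/4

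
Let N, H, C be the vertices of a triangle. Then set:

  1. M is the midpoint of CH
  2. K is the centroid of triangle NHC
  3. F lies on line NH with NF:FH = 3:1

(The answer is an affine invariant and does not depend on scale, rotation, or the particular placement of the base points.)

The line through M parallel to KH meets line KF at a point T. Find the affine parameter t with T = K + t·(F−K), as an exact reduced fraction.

Work in coordinates with N = (0, 0), H = (1, 0), C = (0, 1).
1. M is the midpoint of CH ⇒ M = (1/2, 1/2)
2. K is the centroid of triangle NHC ⇒ K = (1/3, 1/3)
3. F lies on line NH with NF:FH = 3:1 ⇒ F = (3/4, 0)
through M parallel to KH: direction (2/3, -1/3); meets KF at T = (-1/2, 1)
T = K + t·(F−K) with t = -2

t = -2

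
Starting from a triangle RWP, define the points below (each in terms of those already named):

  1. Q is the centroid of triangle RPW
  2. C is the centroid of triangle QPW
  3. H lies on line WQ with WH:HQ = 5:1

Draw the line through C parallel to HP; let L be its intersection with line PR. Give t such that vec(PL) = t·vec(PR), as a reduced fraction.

Choose coordinates R = (0, 0), W = (1, 0), P = (0, 1).
1. Q is the centroid of triangle RPW ⇒ Q = (1/3, 1/3)
2. C is the centroid of triangle QPW ⇒ C = (4/9, 4/9)
3. H lies on line WQ with WH:HQ = 5:1 ⇒ H = (4/9, 5/18)
through C parallel to HP: direction (-4/9, 13/18); meets PR at L = (0, 7/6)
L = P + t·(R−P) with t = -1/6

t = -1/6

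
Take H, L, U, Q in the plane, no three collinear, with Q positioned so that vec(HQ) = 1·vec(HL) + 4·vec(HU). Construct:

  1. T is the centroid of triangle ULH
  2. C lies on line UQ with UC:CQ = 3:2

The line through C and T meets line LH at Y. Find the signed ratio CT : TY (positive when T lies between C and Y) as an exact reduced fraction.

Assign H = (0, 0), L = (1, 0), U = (0, 1), Q = (1, 4) — the answer is frame-independent, so this choice is without loss of generality.
1. T is the centroid of triangle ULH ⇒ T = (1/3, 1/3)
2. C lies on line UQ with UC:CQ = 3:2 ⇒ C = (3/5, 14/5)
line CT meets LH at Y = (11/37, 0)
T = C + t·(Y−C) with t = 37/42, so CT:TY = 37/42:5/42

CT:TY = 37/5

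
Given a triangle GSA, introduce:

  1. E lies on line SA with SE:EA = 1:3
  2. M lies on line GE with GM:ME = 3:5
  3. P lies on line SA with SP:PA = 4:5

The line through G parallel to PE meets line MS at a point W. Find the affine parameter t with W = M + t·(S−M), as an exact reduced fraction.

t = -3/5

Choose coordinates G = (0, 0), S = (1, 0), A = (0, 1).
1. E lies on line SA with SE:EA = 1:3 ⇒ E = (3/4, 1/4)
2. M lies on line GE with GM:ME = 3:5 ⇒ M = (9/32, 3/32)
3. P lies on line SA with SP:PA = 4:5 ⇒ P = (5/9, 4/9)
through G parallel to PE: direction (7/36, -7/36); meets MS at W = (-3/20, 3/20)
W = M + t·(S−M) with t = -3/5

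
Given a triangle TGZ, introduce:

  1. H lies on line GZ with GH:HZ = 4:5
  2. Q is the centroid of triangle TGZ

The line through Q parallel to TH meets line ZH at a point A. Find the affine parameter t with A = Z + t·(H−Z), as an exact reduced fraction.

t = 14/15

Work in coordinates with T = (0, 0), G = (1, 0), Z = (0, 1).
1. H lies on line GZ with GH:HZ = 4:5 ⇒ H = (5/9, 4/9)
2. Q is the centroid of triangle TGZ ⇒ Q = (1/3, 1/3)
through Q parallel to TH: direction (5/9, 4/9); meets ZH at A = (14/27, 13/27)
A = Z + t·(H−Z) with t = 14/15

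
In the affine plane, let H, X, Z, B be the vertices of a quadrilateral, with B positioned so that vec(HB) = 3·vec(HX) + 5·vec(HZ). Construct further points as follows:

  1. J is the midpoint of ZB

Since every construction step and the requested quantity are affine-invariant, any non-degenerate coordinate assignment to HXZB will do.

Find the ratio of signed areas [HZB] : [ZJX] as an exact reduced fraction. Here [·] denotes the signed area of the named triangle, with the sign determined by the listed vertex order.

Set H = (0, 0), X = (1, 0), Z = (0, 1), B = (3, 5); any affine frame gives the same invariant.
1. J is the midpoint of ZB ⇒ J = (3/2, 3)
2·[HZB] = -3, 2·[ZJX] = -7/2
[HZB]:[ZJX] = -3:-7/2 = 6/7

[HZB]:[ZJX] = 6/7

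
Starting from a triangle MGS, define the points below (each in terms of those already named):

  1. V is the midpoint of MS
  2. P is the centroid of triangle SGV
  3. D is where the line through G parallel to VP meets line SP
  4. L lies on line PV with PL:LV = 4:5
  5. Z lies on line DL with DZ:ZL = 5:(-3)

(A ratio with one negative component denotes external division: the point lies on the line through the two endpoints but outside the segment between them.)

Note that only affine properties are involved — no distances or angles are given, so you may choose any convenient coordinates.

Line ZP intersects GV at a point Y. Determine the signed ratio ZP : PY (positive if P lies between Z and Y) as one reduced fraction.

ZP:PY = 17/9

Assign M = (0, 0), G = (1, 0), S = (0, 1) — the answer is frame-independent, so this choice is without loss of generality.
1. V is the midpoint of MS ⇒ V = (0, 1/2)
2. P is the centroid of triangle SGV ⇒ P = (1/3, 1/2)
3. D is where the line through G parallel to VP meets line SP ⇒ D = (2/3, 0)
4. L lies on line PV with PL:LV = 4:5 ⇒ L = (5/27, 1/2)
5. Z lies on line DL with DZ:ZL = 5:(-3) ⇒ Z = (-29/54, 5/4)
line ZP meets GV at Y = (27/34, 7/68)
P = Z + t·(Y−Z) with t = 17/26, so ZP:PY = 17/26:9/26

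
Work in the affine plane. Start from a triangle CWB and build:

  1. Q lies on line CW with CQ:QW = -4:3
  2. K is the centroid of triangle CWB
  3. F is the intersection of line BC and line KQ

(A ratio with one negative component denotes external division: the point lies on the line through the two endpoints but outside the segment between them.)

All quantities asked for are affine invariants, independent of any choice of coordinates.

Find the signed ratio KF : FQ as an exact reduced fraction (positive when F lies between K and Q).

Work in coordinates with C = (0, 0), W = (1, 0), B = (0, 1).
1. Q lies on line CW with CQ:QW = -4:3 ⇒ Q = (4, 0)
2. K is the centroid of triangle CWB ⇒ K = (1/3, 1/3)
3. F is the intersection of line BC and line KQ ⇒ F = (0, 4/11)
F = K + t·(Q−K) with t = -1/11, so KF:FQ = t:(1−t) = -1/11:12/11

KF:FQ = -1/12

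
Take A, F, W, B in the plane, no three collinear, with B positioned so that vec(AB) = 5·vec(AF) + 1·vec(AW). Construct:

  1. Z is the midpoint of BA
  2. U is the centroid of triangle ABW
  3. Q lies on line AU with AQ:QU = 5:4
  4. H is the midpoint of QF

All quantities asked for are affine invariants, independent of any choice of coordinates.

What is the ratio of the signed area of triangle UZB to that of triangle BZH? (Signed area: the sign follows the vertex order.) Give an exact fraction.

Assign A = (0, 0), F = (1, 0), W = (0, 1), B = (5, 1) — the answer is frame-independent, so this choice is without loss of generality.
1. Z is the midpoint of BA ⇒ Z = (5/2, 1/2)
2. U is the centroid of triangle ABW ⇒ U = (5/3, 2/3)
3. Q lies on line AU with AQ:QU = 5:4 ⇒ Q = (25/27, 10/27)
4. H is the midpoint of QF ⇒ H = (26/27, 5/27)
2·[UZB] = 5/6, 2·[BZH] = 1/54
[UZB]:[BZH] = 5/6:1/54 = 45

[UZB]:[BZH] = 45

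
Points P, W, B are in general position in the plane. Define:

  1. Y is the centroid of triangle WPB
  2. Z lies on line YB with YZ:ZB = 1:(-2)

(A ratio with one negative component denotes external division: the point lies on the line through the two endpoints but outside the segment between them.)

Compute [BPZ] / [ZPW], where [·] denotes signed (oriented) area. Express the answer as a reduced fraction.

[BPZ]:[ZPW] = -2

Choose coordinates P = (0, 0), W = (1, 0), B = (0, 1).
1. Y is the centroid of triangle WPB ⇒ Y = (1/3, 1/3)
2. Z lies on line YB with YZ:ZB = 1:(-2) ⇒ Z = (2/3, -1/3)
2·[BPZ] = 2/3, 2·[ZPW] = -1/3
[BPZ]:[ZPW] = 2/3:-1/3 = -2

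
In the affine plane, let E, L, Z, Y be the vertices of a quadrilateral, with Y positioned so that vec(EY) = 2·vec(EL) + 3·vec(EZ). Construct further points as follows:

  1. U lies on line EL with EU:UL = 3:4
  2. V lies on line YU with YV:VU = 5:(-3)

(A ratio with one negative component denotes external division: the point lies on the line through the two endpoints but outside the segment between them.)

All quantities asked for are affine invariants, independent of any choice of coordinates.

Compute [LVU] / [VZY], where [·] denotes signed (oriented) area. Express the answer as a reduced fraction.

[LVU]:[VZY] = 9/25

Choose coordinates E = (0, 0), L = (1, 0), Z = (0, 1), Y = (2, 3).
1. U lies on line EL with EU:UL = 3:4 ⇒ U = (3/7, 0)
2. V lies on line YU with YV:VU = 5:(-3) ⇒ V = (-27/14, -9/2)
2·[LVU] = -18/7, 2·[VZY] = -50/7
[LVU]:[VZY] = -18/7:-50/7 = 9/25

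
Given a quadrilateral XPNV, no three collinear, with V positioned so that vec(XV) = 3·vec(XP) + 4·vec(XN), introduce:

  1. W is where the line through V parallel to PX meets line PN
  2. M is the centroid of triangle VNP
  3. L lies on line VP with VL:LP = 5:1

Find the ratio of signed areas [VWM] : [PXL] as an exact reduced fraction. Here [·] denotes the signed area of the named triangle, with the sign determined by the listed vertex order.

[VWM]:[PXL] = -21

Assign X = (0, 0), P = (1, 0), N = (0, 1), V = (3, 4) — the answer is frame-independent, so this choice is without loss of generality.
1. W is where the line through V parallel to PX meets line PN ⇒ W = (-3, 4)
2. M is the centroid of triangle VNP ⇒ M = (4/3, 5/3)
3. L lies on line VP with VL:LP = 5:1 ⇒ L = (4/3, 2/3)
2·[VWM] = 14, 2·[PXL] = -2/3
[VWM]:[PXL] = 14:-2/3 = -21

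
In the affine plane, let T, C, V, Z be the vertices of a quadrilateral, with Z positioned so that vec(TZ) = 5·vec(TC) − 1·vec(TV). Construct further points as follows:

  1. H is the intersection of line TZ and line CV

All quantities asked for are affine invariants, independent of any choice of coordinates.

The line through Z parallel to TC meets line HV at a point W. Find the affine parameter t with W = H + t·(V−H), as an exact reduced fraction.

Work in coordinates with T = (0, 0), C = (1, 0), V = (0, 1), Z = (5, -1).
1. H is the intersection of line TZ and line CV ⇒ H = (5/4, -1/4)
through Z parallel to TC: direction (1, 0); meets HV at W = (2, -1)
W = H + t·(V−H) with t = -3/5

t = -3/5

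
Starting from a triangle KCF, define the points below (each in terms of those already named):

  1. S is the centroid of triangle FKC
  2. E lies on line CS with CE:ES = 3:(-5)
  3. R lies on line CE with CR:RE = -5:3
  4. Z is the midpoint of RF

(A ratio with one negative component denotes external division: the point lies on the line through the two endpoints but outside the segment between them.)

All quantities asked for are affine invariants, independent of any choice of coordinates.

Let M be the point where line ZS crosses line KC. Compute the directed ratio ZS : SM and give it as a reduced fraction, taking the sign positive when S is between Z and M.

Assign K = (0, 0), C = (1, 0), F = (0, 1) — the answer is frame-independent, so this choice is without loss of generality.
1. S is the centroid of triangle FKC ⇒ S = (1/3, 1/3)
2. E lies on line CS with CE:ES = 3:(-5) ⇒ E = (2, -1/2)
3. R lies on line CE with CR:RE = -5:3 ⇒ R = (7/2, -5/4)
4. Z is the midpoint of RF ⇒ Z = (7/4, -1/8)
line ZS meets KC at M = (15/11, 0)
S = Z + t·(M−Z) with t = 11/3, so ZS:SM = 11/3:-8/3

ZS:SM = -11/8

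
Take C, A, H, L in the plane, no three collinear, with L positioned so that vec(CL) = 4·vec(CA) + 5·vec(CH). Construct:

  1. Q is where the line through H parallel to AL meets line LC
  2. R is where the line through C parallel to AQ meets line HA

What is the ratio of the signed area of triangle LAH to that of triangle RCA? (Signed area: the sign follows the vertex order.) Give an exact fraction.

Set C = (0, 0), A = (1, 0), H = (0, 1), L = (4, 5); any affine frame gives the same invariant.
1. Q is where the line through H parallel to AL meets line LC ⇒ Q = (-12/5, -3)
2. R is where the line through C parallel to AQ meets line HA ⇒ R = (17/32, 15/32)
2·[LAH] = -8, 2·[RCA] = 15/32
[LAH]:[RCA] = -8:15/32 = -256/15

[LAH]:[RCA] = -256/15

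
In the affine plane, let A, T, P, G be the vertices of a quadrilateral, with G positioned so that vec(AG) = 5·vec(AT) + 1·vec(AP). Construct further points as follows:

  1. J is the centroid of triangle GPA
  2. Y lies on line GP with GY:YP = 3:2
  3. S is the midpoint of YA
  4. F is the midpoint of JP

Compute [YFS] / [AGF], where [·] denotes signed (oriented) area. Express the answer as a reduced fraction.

Work in coordinates with A = (0, 0), T = (1, 0), P = (0, 1), G = (5, 1).
1. J is the centroid of triangle GPA ⇒ J = (5/3, 2/3)
2. Y lies on line GP with GY:YP = 3:2 ⇒ Y = (2, 1)
3. S is the midpoint of YA ⇒ S = (1, 1/2)
4. F is the midpoint of JP ⇒ F = (5/6, 5/6)
2·[YFS] = 5/12, 2·[AGF] = 10/3
[YFS]:[AGF] = 5/12:10/3 = 1/8

[YFS]:[AGF] = 1/8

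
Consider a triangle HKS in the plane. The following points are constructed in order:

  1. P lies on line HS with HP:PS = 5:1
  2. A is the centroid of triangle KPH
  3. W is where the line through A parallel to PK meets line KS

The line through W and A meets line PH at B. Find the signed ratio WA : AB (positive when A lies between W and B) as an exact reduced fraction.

Set H = (0, 0), K = (1, 0), S = (0, 1); any affine frame gives the same invariant.
1. P lies on line HS with HP:PS = 5:1 ⇒ P = (0, 5/6)
2. A is the centroid of triangle KPH ⇒ A = (1/3, 5/18)
3. W is where the line through A parallel to PK meets line KS ⇒ W = (8/3, -5/3)
line WA meets PH at B = (0, 5/9)
A = W + t·(B−W) with t = 7/8, so WA:AB = 7/8:1/8

WA:AB = 7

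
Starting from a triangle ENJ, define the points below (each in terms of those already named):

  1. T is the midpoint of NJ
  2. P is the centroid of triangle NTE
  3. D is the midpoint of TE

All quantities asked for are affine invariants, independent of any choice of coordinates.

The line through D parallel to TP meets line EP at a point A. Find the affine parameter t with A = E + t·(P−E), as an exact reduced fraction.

t = 1/2

Assign E = (0, 0), N = (1, 0), J = (0, 1) — the answer is frame-independent, so this choice is without loss of generality.
1. T is the midpoint of NJ ⇒ T = (1/2, 1/2)
2. P is the centroid of triangle NTE ⇒ P = (1/2, 1/6)
3. D is the midpoint of TE ⇒ D = (1/4, 1/4)
through D parallel to TP: direction (0, -1/3); meets EP at A = (1/4, 1/12)
A = E + t·(P−E) with t = 1/2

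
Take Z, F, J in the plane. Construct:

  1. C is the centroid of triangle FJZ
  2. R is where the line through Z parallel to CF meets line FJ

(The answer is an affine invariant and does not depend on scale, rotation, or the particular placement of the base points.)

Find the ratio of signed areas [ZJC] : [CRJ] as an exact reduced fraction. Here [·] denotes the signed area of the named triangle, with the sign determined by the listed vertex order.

Assign Z = (0, 0), F = (1, 0), J = (0, 1) — the answer is frame-independent, so this choice is without loss of generality.
1. C is the centroid of triangle FJZ ⇒ C = (1/3, 1/3)
2. R is where the line through Z parallel to CF meets line FJ ⇒ R = (2, -1)
2·[ZJC] = -1/3, 2·[CRJ] = 2/3
[ZJC]:[CRJ] = -1/3:2/3 = -1/2

[ZJC]:[CRJ] = -1/2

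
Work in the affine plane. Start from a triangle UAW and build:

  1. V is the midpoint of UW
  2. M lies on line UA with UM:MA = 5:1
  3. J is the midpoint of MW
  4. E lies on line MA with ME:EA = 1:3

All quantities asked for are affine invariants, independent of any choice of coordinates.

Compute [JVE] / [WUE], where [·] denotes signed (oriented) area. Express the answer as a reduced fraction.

[JVE]:[WUE] = 5/21

Work in coordinates with U = (0, 0), A = (1, 0), W = (0, 1).
1. V is the midpoint of UW ⇒ V = (0, 1/2)
2. M lies on line UA with UM:MA = 5:1 ⇒ M = (5/6, 0)
3. J is the midpoint of MW ⇒ J = (5/12, 1/2)
4. E lies on line MA with ME:EA = 1:3 ⇒ E = (7/8, 0)
2·[JVE] = 5/24, 2·[WUE] = 7/8
[JVE]:[WUE] = 5/24:7/8 = 5/21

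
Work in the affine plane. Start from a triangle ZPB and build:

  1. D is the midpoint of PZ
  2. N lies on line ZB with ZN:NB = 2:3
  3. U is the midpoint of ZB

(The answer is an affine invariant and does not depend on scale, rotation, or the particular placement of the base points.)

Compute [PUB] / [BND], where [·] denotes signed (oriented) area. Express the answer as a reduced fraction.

Set Z = (0, 0), P = (1, 0), B = (0, 1); any affine frame gives the same invariant.
1. D is the midpoint of PZ ⇒ D = (1/2, 0)
2. N lies on line ZB with ZN:NB = 2:3 ⇒ N = (0, 2/5)
3. U is the midpoint of ZB ⇒ U = (0, 1/2)
2·[PUB] = -1/2, 2·[BND] = 3/10
[PUB]:[BND] = -1/2:3/10 = -5/3

[PUB]:[BND] = -5/3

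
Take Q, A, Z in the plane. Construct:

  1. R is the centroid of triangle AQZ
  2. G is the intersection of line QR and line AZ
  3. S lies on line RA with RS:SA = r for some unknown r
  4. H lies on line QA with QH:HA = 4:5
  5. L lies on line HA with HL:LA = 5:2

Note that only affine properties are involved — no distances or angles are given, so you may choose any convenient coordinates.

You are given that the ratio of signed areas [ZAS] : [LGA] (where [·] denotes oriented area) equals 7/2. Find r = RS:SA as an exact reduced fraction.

r = 1/5

Set Q = (0, 0), A = (1, 0), Z = (0, 1); any affine frame gives the same invariant.
1. R is the centroid of triangle AQZ ⇒ R = (1/3, 1/3)
2. G is the intersection of line QR and line AZ ⇒ G = (1/2, 1/2)
3. With RS:SA = r, write λ = r/(r+1) so S = R + λ·(A−R); S is affine-linear in λ
4. H lies on line QA with QH:HA = 4:5 ⇒ H = (4/9, 0)
5. L lies on line HA with HL:LA = 5:2 ⇒ L = (53/63, 0)
Every point depending on S is an affine combination of S and λ-independent points, so each such coordinate is linear in λ; the λ² term in each signed area is a multiple of (A−R)×(A−R) = 0, so 2·[ZAS] and 2·[LGA] are each linear in λ. Evaluating at λ=0 and λ=1:
  2·[ZAS] = 1/3·λ − 1/3,   2·[LGA] = -5/63
So [ZAS]:[LGA] = (1/3·λ − 1/3) / (-5/63). Setting this equal to 7/2:
  1/3·λ − 1/3 = 7/2·(-5/63)  ⇒  λ = 1/6
Then r = λ/(1−λ) = (1/6)/(5/6) = 1/5. Check: with r = 1/5, S = (4/9, 5/18) and [ZAS]:[LGA] = 7/2 as required.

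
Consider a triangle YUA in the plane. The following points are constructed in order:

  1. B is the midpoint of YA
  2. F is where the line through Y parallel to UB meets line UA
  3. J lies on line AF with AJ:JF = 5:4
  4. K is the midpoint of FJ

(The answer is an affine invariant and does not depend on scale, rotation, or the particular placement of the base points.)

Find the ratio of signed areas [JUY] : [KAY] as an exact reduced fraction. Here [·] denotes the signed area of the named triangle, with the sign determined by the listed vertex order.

[JUY]:[KAY] = 1/14

Choose coordinates Y = (0, 0), U = (1, 0), A = (0, 1).
1. B is the midpoint of YA ⇒ B = (0, 1/2)
2. F is where the line through Y parallel to UB meets line UA ⇒ F = (2, -1)
3. J lies on line AF with AJ:JF = 5:4 ⇒ J = (10/9, -1/9)
4. K is the midpoint of FJ ⇒ K = (14/9, -5/9)
2·[JUY] = 1/9, 2·[KAY] = 14/9
[JUY]:[KAY] = 1/9:14/9 = 1/14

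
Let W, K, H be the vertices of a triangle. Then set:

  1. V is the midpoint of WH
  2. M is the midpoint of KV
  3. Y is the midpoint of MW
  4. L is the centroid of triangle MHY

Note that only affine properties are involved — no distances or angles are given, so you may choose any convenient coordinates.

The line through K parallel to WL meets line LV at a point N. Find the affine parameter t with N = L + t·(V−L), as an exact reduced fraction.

t = -11/3

Assign W = (0, 0), K = (1, 0), H = (0, 1) — the answer is frame-independent, so this choice is without loss of generality.
1. V is the midpoint of WH ⇒ V = (0, 1/2)
2. M is the midpoint of KV ⇒ M = (1/2, 1/4)
3. Y is the midpoint of MW ⇒ Y = (1/4, 1/8)
4. L is the centroid of triangle MHY ⇒ L = (1/4, 11/24)
through K parallel to WL: direction (1/4, 11/24); meets LV at N = (7/6, 11/36)
N = L + t·(V−L) with t = -11/3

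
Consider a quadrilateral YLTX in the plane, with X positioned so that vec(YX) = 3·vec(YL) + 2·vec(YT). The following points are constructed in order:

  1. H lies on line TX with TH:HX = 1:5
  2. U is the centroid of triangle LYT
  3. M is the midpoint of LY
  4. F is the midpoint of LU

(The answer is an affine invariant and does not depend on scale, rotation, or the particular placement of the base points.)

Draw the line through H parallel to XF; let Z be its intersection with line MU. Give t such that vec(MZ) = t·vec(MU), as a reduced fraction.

t = 98/39

Work in coordinates with Y = (0, 0), L = (1, 0), T = (0, 1), X = (3, 2).
1. H lies on line TX with TH:HX = 1:5 ⇒ H = (1/2, 7/6)
2. U is the centroid of triangle LYT ⇒ U = (1/3, 1/3)
3. M is the midpoint of LY ⇒ M = (1/2, 0)
4. F is the midpoint of LU ⇒ F = (2/3, 1/6)
through H parallel to XF: direction (-7/3, -11/6); meets MU at Z = (19/234, 98/117)
Z = M + t·(U−M) with t = 98/39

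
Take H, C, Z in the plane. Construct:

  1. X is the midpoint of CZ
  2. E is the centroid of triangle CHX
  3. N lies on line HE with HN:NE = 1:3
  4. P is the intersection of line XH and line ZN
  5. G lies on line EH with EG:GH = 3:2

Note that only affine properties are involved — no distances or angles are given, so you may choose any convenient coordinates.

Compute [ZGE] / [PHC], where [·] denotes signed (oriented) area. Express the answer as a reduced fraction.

[ZGE]:[PHC] = 13/5

Assign H = (0, 0), C = (1, 0), Z = (0, 1) — the answer is frame-independent, so this choice is without loss of generality.
1. X is the midpoint of CZ ⇒ X = (1/2, 1/2)
2. E is the centroid of triangle CHX ⇒ E = (1/2, 1/6)
3. N lies on line HE with HN:NE = 1:3 ⇒ N = (1/8, 1/24)
4. P is the intersection of line XH and line ZN ⇒ P = (3/26, 3/26)
5. G lies on line EH with EG:GH = 3:2 ⇒ G = (1/5, 1/15)
2·[ZGE] = 3/10, 2·[PHC] = 3/26
[ZGE]:[PHC] = 3/10:3/26 = 13/5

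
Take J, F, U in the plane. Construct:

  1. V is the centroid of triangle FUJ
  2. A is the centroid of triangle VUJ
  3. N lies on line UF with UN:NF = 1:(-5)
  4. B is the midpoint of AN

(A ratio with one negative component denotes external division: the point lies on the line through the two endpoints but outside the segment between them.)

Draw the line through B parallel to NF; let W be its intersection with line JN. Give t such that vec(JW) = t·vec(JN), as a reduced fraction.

Assign J = (0, 0), F = (1, 0), U = (0, 1) — the answer is frame-independent, so this choice is without loss of generality.
1. V is the centroid of triangle FUJ ⇒ V = (1/3, 1/3)
2. A is the centroid of triangle VUJ ⇒ A = (1/9, 4/9)
3. N lies on line UF with UN:NF = 1:(-5) ⇒ N = (-1/4, 5/4)
4. B is the midpoint of AN ⇒ B = (-5/72, 61/72)
through B parallel to NF: direction (5/4, -5/4); meets JN at W = (-7/36, 35/36)
W = J + t·(N−J) with t = 7/9

t = 7/9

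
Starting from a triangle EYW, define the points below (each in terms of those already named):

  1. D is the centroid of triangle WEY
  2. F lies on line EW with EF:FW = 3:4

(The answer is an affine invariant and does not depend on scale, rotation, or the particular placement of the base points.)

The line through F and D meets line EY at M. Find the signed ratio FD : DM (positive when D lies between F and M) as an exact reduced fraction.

FD:DM = 2/7

Set E = (0, 0), Y = (1, 0), W = (0, 1); any affine frame gives the same invariant.
1. D is the centroid of triangle WEY ⇒ D = (1/3, 1/3)
2. F lies on line EW with EF:FW = 3:4 ⇒ F = (0, 3/7)
line FD meets EY at M = (3/2, 0)
D = F + t·(M−F) with t = 2/9, so FD:DM = 2/9:7/9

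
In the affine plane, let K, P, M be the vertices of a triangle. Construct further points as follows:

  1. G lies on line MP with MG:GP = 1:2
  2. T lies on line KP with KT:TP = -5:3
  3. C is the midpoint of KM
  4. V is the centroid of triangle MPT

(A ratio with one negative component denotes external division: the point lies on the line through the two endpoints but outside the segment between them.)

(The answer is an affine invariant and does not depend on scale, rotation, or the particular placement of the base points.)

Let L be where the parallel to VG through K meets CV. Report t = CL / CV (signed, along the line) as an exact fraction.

t = -5/3

Set K = (0, 0), P = (1, 0), M = (0, 1); any affine frame gives the same invariant.
1. G lies on line MP with MG:GP = 1:2 ⇒ G = (1/3, 2/3)
2. T lies on line KP with KT:TP = -5:3 ⇒ T = (5/2, 0)
3. C is the midpoint of KM ⇒ C = (0, 1/2)
4. V is the centroid of triangle MPT ⇒ V = (7/6, 1/3)
through K parallel to VG: direction (-5/6, 1/3); meets CV at L = (-35/18, 7/9)
L = C + t·(V−C) with t = -5/3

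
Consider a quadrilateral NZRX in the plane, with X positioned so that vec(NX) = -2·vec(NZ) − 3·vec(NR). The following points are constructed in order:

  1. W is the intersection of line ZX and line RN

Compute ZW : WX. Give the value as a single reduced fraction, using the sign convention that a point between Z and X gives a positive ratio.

ZW:WX = 1/2

Set N = (0, 0), Z = (1, 0), R = (0, 1), X = (-2, -3); any affine frame gives the same invariant.
1. W is the intersection of line ZX and line RN ⇒ W = (0, -1)
W = Z + t·(X−Z) with t = 1/3, so ZW:WX = t:(1−t) = 1/3:2/3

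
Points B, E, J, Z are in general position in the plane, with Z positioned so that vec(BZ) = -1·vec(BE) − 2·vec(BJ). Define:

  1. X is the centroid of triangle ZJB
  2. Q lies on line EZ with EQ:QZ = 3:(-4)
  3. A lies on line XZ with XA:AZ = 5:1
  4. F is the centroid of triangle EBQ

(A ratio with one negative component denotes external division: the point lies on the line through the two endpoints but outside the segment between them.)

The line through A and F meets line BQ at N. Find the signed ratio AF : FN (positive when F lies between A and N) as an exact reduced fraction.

Work in coordinates with B = (0, 0), E = (1, 0), J = (0, 1), Z = (-1, -2).
1. X is the centroid of triangle ZJB ⇒ X = (-1/3, -1/3)
2. Q lies on line EZ with EQ:QZ = 3:(-4) ⇒ Q = (7, 6)
3. A lies on line XZ with XA:AZ = 5:1 ⇒ A = (-8/9, -31/18)
4. F is the centroid of triangle EBQ ⇒ F = (8/3, 2)
line AF meets BQ at N = (1064/255, 304/85)
F = A + t·(N−A) with t = 85/121, so AF:FN = 85/121:36/121

AF:FN = 85/36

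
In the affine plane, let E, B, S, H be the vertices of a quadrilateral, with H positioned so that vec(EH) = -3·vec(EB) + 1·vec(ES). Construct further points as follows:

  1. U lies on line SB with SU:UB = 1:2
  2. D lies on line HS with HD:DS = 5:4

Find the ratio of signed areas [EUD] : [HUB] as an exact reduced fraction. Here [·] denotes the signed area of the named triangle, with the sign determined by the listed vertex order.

[EUD]:[HUB] = -11/18

Assign E = (0, 0), B = (1, 0), S = (0, 1), H = (-3, 1) — the answer is frame-independent, so this choice is without loss of generality.
1. U lies on line SB with SU:UB = 1:2 ⇒ U = (1/3, 2/3)
2. D lies on line HS with HD:DS = 5:4 ⇒ D = (-4/3, 1)
2·[EUD] = 11/9, 2·[HUB] = -2
[EUD]:[HUB] = 11/9:-2 = -11/18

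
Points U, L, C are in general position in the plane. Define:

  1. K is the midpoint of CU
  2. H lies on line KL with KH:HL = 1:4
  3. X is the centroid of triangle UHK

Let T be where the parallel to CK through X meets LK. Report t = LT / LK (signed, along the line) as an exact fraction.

t = 14/15

Set U = (0, 0), L = (1, 0), C = (0, 1); any affine frame gives the same invariant.
1. K is the midpoint of CU ⇒ K = (0, 1/2)
2. H lies on line KL with KH:HL = 1:4 ⇒ H = (1/5, 2/5)
3. X is the centroid of triangle UHK ⇒ X = (1/15, 3/10)
through X parallel to CK: direction (0, -1/2); meets LK at T = (1/15, 7/15)
T = L + t·(K−L) with t = 14/15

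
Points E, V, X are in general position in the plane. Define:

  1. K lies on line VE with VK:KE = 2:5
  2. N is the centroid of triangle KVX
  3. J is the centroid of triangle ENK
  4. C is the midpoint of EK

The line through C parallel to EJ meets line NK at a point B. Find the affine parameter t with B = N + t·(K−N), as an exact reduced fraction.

Choose coordinates E = (0, 0), V = (1, 0), X = (0, 1).
1. K lies on line VE with VK:KE = 2:5 ⇒ K = (5/7, 0)
2. N is the centroid of triangle KVX ⇒ N = (4/7, 1/3)
3. J is the centroid of triangle ENK ⇒ J = (3/7, 1/9)
4. C is the midpoint of EK ⇒ C = (5/14, 0)
through C parallel to EJ: direction (3/7, 1/9); meets NK at B = (19/28, 1/12)
B = N + t·(K−N) with t = 3/4

t = 3/4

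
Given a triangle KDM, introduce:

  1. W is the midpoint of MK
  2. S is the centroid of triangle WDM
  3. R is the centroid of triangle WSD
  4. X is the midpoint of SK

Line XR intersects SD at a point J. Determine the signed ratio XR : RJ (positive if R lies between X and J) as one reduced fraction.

XR:RJ = 7/2

Assign K = (0, 0), D = (1, 0), M = (0, 1) — the answer is frame-independent, so this choice is without loss of generality.
1. W is the midpoint of MK ⇒ W = (0, 1/2)
2. S is the centroid of triangle WDM ⇒ S = (1/3, 1/2)
3. R is the centroid of triangle WSD ⇒ R = (4/9, 1/3)
4. X is the midpoint of SK ⇒ X = (1/6, 1/4)
line XR meets SD at J = (11/21, 5/14)
R = X + t·(J−X) with t = 7/9, so XR:RJ = 7/9:2/9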